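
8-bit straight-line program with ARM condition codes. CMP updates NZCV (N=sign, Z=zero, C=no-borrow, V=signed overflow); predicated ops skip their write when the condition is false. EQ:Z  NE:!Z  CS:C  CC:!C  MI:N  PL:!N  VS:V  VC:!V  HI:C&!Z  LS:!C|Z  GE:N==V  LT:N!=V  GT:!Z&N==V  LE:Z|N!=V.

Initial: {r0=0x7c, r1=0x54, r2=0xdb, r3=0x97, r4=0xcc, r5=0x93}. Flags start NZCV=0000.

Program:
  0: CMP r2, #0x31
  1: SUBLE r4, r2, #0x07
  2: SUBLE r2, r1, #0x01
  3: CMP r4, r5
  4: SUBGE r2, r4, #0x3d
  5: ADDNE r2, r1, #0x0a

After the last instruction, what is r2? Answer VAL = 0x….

VAL = 0x5e

[0] flags=1010 → (cmp)
[1] flags=1010 LE?T → r4=0xd4
[2] flags=1010 LE?T → r2=0x53
[3] flags=0010 → (cmp)
[4] flags=0010 GE?T → r2=0x97
[5] flags=0010 NE?T → r2=0x5e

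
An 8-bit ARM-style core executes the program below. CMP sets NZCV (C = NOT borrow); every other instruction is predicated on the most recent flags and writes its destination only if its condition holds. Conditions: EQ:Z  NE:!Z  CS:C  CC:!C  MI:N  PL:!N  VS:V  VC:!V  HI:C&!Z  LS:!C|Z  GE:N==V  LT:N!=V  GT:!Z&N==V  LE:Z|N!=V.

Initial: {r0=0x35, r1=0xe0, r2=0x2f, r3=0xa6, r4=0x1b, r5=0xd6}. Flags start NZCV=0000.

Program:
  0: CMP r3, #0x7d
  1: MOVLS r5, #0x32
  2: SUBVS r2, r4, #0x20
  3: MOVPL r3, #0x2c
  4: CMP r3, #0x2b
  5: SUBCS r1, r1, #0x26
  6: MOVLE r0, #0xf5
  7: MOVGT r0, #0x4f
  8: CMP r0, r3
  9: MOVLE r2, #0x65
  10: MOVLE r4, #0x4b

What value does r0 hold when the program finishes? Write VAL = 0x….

[0] flags=0011 → (cmp)
[1] flags=0011 LS?F → skip
[2] flags=0011 VS?T → r2=0xfb
[3] flags=0011 PL?T → r3=0x2c
[4] flags=0010 → (cmp)
[5] flags=0010 CS?T → r1=0xba
[6] flags=0010 LE?F → skip
[7] flags=0010 GT?T → r0=0x4f
[8] flags=0010 → (cmp)
[9] flags=0010 LE?F → skip
[10] flags=0010 LE?F → skip

VAL = 0x4f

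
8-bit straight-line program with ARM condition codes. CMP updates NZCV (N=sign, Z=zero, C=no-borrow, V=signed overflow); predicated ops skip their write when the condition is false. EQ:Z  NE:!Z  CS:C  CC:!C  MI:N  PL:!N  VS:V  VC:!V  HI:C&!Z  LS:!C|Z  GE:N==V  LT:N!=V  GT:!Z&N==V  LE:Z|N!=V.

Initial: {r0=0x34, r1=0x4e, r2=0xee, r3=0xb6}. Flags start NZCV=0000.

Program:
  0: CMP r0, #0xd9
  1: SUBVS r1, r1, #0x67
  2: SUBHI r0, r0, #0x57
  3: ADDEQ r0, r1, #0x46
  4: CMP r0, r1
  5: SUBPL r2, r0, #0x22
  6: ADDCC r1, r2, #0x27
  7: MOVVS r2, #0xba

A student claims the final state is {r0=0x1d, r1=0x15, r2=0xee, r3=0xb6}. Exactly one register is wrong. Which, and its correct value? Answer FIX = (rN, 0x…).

FIX = (r0, 0x34)

[0] flags=0000 → (cmp)
[1] flags=0000 VS?F → skip
[2] flags=0000 HI?F → skip
[3] flags=0000 EQ?F → skip
[4] flags=1000 → (cmp)
[5] flags=1000 PL?F → skip
[6] flags=1000 CC?T → r1=0x15
[7] flags=1000 VS?F → skip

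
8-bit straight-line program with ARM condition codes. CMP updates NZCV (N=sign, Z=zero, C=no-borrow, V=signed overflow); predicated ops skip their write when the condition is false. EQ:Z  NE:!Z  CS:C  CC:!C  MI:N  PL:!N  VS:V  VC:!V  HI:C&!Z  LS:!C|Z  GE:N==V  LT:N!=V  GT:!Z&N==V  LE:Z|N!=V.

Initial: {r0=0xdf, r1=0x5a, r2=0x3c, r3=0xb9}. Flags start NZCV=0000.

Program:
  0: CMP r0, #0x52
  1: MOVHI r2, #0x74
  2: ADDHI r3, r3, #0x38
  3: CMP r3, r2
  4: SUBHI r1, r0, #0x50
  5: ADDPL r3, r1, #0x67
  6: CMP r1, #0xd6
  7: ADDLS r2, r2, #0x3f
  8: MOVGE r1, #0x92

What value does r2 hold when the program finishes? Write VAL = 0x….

[0] flags=1010 → (cmp)
[1] flags=1010 HI?T → r2=0x74
[2] flags=1010 HI?T → r3=0xf1
[3] flags=0011 → (cmp)
[4] flags=0011 HI?T → r1=0x8f
[5] flags=0011 PL?T → r3=0xf6
[6] flags=1000 → (cmp)
[7] flags=1000 LS?T → r2=0xb3
[8] flags=1000 GE?F → skip

VAL = 0xb3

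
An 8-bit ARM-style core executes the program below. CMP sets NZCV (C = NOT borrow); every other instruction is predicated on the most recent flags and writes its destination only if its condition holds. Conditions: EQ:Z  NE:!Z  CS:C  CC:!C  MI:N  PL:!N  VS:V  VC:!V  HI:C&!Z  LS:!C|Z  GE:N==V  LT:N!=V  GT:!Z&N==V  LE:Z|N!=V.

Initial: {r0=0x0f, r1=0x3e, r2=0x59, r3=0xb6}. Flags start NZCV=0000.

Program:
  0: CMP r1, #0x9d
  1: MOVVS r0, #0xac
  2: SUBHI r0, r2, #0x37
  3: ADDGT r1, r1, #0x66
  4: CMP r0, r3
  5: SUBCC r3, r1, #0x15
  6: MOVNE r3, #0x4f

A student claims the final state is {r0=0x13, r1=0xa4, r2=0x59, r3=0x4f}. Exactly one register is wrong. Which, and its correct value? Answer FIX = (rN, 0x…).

[0] flags=1001 → (cmp)
[1] flags=1001 VS?T → r0=0xac
[2] flags=1001 HI?F → skip
[3] flags=1001 GT?T → r1=0xa4
[4] flags=1000 → (cmp)
[5] flags=1000 CC?T → r3=0x8f
[6] flags=1000 NE?T → r3=0x4f

FIX = (r0, 0xac)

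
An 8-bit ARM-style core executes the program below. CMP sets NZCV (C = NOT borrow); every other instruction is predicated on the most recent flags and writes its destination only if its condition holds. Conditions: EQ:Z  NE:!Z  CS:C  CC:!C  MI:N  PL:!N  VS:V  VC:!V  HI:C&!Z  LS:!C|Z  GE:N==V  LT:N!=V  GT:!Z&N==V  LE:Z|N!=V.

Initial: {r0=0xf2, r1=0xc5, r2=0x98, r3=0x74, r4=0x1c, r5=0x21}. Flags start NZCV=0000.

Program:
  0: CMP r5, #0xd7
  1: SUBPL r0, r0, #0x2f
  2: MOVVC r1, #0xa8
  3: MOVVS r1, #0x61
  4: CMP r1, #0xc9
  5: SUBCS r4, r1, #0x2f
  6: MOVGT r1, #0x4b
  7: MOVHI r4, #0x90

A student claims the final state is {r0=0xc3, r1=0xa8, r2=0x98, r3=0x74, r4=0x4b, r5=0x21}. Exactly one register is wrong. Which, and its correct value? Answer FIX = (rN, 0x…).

FIX = (r4, 0x1c)

[0] flags=0000 → (cmp)
[1] flags=0000 PL?T → r0=0xc3
[2] flags=0000 VC?T → r1=0xa8
[3] flags=0000 VS?F → skip
[4] flags=1000 → (cmp)
[5] flags=1000 CS?F → skip
[6] flags=1000 GT?F → skip
[7] flags=1000 HI?F → skip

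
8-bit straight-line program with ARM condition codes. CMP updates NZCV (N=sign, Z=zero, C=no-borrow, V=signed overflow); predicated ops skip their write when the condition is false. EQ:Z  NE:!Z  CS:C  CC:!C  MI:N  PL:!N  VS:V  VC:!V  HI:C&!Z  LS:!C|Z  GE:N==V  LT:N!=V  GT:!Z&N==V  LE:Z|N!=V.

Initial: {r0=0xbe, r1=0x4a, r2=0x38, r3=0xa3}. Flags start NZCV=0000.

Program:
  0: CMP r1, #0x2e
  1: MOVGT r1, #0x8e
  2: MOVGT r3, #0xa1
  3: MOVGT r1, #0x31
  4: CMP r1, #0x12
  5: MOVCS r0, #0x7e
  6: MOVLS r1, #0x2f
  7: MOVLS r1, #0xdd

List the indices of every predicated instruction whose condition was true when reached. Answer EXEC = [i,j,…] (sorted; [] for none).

[0] flags=0010 → (cmp)
[1] flags=0010 GT?T → r1=0x8e
[2] flags=0010 GT?T → r3=0xa1
[3] flags=0010 GT?T → r1=0x31
[4] flags=0010 → (cmp)
[5] flags=0010 CS?T → r0=0x7e
[6] flags=0010 LS?F → skip
[7] flags=0010 LS?F → skip

EXEC = [1,2,3,5]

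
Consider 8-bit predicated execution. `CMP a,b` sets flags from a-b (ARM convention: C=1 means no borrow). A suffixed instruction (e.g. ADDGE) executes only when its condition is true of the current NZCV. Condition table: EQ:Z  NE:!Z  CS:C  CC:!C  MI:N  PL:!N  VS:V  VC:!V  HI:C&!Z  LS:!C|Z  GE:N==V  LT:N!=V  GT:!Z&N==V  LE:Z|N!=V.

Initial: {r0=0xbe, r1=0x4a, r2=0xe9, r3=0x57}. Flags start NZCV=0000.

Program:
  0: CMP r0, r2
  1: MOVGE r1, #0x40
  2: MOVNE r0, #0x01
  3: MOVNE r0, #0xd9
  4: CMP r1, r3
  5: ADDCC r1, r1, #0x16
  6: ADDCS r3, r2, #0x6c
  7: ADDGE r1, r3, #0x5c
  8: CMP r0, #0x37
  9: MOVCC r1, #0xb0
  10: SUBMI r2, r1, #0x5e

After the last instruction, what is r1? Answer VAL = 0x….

VAL = 0x60

[0] flags=1000 → (cmp)
[1] flags=1000 GE?F → skip
[2] flags=1000 NE?T → r0=0x01
[3] flags=1000 NE?T → r0=0xd9
[4] flags=1000 → (cmp)
[5] flags=1000 CC?T → r1=0x60
[6] flags=1000 CS?F → skip
[7] flags=1000 GE?F → skip
[8] flags=1010 → (cmp)
[9] flags=1010 CC?F → skip
[10] flags=1010 MI?T → r2=0x02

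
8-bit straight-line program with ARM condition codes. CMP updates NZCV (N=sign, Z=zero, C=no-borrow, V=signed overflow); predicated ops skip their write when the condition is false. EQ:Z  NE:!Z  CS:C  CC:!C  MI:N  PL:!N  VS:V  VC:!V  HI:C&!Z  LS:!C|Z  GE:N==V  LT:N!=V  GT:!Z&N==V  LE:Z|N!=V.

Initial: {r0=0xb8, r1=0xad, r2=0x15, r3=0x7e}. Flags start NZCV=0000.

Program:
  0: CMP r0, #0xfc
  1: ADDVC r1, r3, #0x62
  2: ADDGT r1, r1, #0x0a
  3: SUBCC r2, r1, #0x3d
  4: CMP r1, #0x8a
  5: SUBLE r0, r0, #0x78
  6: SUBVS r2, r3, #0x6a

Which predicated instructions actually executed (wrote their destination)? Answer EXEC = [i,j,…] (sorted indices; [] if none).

EXEC = [1,3]

[0] flags=1000 → (cmp)
[1] flags=1000 VC?T → r1=0xe0
[2] flags=1000 GT?F → skip
[3] flags=1000 CC?T → r2=0xa3
[4] flags=0010 → (cmp)
[5] flags=0010 LE?F → skip
[6] flags=0010 VS?F → skip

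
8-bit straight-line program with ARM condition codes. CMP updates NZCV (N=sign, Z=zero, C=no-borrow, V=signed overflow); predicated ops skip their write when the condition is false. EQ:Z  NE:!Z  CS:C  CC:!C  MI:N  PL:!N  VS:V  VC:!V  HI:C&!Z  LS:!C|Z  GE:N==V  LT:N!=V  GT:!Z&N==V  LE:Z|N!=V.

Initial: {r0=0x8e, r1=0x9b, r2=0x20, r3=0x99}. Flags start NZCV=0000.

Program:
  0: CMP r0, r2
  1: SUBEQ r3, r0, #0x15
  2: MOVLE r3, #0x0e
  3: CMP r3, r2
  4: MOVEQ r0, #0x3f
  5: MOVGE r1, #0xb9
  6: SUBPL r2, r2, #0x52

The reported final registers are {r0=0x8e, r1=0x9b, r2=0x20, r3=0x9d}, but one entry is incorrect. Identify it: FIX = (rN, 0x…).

FIX = (r3, 0x0e)

[0] flags=0011 → (cmp)
[1] flags=0011 EQ?F → skip
[2] flags=0011 LE?T → r3=0x0e
[3] flags=1000 → (cmp)
[4] flags=1000 EQ?F → skip
[5] flags=1000 GE?F → skip
[6] flags=1000 PL?F → skip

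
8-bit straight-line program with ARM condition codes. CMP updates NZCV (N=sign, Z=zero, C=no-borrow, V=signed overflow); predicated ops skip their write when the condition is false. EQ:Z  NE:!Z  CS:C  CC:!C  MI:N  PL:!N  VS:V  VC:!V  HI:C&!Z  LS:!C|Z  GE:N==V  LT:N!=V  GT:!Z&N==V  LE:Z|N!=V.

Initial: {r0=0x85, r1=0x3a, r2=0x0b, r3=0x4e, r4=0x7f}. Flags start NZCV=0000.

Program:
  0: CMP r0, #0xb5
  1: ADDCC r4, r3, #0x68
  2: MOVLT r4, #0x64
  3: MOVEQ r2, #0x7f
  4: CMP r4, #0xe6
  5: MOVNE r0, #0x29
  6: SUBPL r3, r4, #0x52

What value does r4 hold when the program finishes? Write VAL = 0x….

VAL = 0x64

[0] flags=1000 → (cmp)
[1] flags=1000 CC?T → r4=0xb6
[2] flags=1000 LT?T → r4=0x64
[3] flags=1000 EQ?F → skip
[4] flags=0000 → (cmp)
[5] flags=0000 NE?T → r0=0x29
[6] flags=0000 PL?T → r3=0x12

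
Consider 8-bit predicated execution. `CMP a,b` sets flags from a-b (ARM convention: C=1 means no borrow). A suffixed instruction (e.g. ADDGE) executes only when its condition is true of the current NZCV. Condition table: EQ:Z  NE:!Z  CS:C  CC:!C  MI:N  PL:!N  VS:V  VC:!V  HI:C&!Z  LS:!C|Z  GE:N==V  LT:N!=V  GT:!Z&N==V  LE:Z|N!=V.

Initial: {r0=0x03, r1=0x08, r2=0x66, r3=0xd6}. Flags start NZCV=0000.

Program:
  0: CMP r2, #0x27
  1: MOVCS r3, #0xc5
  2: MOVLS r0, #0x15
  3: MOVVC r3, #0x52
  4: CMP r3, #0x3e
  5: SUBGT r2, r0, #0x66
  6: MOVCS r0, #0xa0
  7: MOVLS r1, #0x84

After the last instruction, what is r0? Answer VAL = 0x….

[0] flags=0010 → (cmp)
[1] flags=0010 CS?T → r3=0xc5
[2] flags=0010 LS?F → skip
[3] flags=0010 VC?T → r3=0x52
[4] flags=0010 → (cmp)
[5] flags=0010 GT?T → r2=0x9d
[6] flags=0010 CS?T → r0=0xa0
[7] flags=0010 LS?F → skip

VAL = 0xa0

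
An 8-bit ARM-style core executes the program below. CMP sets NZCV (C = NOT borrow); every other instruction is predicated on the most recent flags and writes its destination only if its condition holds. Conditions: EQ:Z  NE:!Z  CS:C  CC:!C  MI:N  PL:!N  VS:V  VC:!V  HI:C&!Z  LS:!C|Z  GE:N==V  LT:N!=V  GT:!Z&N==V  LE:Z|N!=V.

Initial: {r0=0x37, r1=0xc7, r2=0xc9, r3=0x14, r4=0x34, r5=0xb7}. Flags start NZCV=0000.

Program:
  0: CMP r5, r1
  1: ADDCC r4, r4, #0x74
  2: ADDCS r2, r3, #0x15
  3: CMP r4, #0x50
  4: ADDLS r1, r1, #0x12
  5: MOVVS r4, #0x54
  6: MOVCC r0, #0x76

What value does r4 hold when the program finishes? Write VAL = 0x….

VAL = 0x54

[0] flags=1000 → (cmp)
[1] flags=1000 CC?T → r4=0xa8
[2] flags=1000 CS?F → skip
[3] flags=0011 → (cmp)
[4] flags=0011 LS?F → skip
[5] flags=0011 VS?T → r4=0x54
[6] flags=0011 CC?F → skip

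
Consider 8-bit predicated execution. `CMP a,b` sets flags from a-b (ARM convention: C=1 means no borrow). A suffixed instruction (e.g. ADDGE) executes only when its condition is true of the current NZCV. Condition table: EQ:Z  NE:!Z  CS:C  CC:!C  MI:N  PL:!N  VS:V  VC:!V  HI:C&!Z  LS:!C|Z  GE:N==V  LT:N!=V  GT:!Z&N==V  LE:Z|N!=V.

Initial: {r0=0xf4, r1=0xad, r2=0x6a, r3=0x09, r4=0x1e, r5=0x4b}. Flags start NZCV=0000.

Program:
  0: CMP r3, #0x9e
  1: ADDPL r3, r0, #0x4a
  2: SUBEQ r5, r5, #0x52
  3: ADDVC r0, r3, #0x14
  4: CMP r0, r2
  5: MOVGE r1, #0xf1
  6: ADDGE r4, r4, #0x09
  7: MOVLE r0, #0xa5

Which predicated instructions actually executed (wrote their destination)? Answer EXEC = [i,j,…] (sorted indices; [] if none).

[0] flags=0000 → (cmp)
[1] flags=0000 PL?T → r3=0x3e
[2] flags=0000 EQ?F → skip
[3] flags=0000 VC?T → r0=0x52
[4] flags=1000 → (cmp)
[5] flags=1000 GE?F → skip
[6] flags=1000 GE?F → skip
[7] flags=1000 LE?T → r0=0xa5

EXEC = [1,3,7]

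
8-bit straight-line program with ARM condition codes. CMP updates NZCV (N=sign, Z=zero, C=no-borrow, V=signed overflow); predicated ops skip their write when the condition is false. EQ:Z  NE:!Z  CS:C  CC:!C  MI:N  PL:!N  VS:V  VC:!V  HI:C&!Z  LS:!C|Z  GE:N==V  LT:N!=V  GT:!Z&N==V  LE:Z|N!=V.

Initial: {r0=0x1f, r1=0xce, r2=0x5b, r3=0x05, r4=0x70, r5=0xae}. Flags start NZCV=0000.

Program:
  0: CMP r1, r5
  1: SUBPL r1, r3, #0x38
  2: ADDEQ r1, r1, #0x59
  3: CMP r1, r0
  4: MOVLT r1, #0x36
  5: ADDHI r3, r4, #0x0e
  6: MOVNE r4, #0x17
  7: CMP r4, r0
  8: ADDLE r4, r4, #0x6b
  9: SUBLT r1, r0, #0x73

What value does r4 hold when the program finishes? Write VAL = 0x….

0: ✓ CMP  NZCV=0010
1: ✓ SUBPL  r1←0xcd
2: · ADDEQ
3: ✓ CMP  NZCV=1010
4: ✓ MOVLT  r1←0x36
5: ✓ ADDHI  r3←0x7e
6: ✓ MOVNE  r4←0x17
7: ✓ CMP  NZCV=1000
8: ✓ ADDLE  r4←0x82
9: ✓ SUBLT  r1←0xac

VAL = 0x82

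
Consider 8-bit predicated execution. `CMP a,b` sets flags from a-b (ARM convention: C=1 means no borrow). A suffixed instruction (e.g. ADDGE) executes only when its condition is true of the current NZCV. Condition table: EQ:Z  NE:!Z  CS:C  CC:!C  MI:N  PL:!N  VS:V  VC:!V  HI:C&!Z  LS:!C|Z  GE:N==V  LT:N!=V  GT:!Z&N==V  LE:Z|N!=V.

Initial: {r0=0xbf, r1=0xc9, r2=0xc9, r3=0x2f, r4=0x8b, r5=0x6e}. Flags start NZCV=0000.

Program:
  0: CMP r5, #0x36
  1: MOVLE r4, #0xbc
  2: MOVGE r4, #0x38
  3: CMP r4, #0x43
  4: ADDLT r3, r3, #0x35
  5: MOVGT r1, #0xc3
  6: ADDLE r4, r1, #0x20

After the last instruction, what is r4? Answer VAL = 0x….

VAL = 0xe9

0: ✓ CMP  NZCV=0010
1: · MOVLE
2: ✓ MOVGE  r4←0x38
3: ✓ CMP  NZCV=1000
4: ✓ ADDLT  r3←0x64
5: · MOVGT
6: ✓ ADDLE  r4←0xe9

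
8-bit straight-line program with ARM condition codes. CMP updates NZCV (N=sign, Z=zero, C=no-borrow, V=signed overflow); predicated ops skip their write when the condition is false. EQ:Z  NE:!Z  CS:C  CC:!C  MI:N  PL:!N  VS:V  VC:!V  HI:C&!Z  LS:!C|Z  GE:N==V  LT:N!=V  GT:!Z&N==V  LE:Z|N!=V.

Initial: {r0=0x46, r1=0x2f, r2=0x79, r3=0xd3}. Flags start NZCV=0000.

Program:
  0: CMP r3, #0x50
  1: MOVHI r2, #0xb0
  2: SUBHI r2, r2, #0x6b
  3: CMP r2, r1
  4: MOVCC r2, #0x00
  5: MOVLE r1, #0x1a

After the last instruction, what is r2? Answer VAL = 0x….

[0] flags=1010 → (cmp)
[1] flags=1010 HI?T → r2=0xb0
[2] flags=1010 HI?T → r2=0x45
[3] flags=0010 → (cmp)
[4] flags=0010 CC?F → skip
[5] flags=0010 LE?F → skip

VAL = 0x45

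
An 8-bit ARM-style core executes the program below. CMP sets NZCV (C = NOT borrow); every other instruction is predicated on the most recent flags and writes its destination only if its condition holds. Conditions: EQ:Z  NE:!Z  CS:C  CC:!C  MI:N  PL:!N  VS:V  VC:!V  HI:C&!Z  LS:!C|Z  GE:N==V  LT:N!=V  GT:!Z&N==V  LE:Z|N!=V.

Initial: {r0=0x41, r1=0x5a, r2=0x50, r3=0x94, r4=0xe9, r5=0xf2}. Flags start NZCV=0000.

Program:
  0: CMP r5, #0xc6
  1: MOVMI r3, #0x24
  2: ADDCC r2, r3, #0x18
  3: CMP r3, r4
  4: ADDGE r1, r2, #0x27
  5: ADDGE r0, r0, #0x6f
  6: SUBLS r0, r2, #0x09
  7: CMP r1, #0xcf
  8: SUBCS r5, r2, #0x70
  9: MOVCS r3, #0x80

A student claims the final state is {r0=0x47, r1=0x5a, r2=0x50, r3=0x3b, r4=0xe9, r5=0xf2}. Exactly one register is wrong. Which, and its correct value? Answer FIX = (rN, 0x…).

FIX = (r3, 0x94)

0: ✓ CMP  NZCV=0010
1: · MOVMI
2: · ADDCC
3: ✓ CMP  NZCV=1000
4: · ADDGE
5: · ADDGE
6: ✓ SUBLS  r0←0x47
7: ✓ CMP  NZCV=1001
8: · SUBCS
9: · MOVCS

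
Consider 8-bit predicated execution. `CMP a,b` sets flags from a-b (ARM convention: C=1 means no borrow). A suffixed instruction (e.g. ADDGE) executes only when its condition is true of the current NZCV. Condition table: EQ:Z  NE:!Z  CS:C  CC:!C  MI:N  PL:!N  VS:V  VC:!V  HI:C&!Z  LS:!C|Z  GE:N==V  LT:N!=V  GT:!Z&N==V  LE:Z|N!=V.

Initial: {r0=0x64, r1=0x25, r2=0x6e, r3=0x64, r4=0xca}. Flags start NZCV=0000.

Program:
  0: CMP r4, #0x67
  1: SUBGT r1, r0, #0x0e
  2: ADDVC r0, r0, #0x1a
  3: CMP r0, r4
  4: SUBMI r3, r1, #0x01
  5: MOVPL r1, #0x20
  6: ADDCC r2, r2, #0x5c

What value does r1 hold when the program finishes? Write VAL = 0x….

VAL = 0x25

[0] flags=0011 → (cmp)
[1] flags=0011 GT?F → skip
[2] flags=0011 VC?F → skip
[3] flags=1001 → (cmp)
[4] flags=1001 MI?T → r3=0x24
[5] flags=1001 PL?F → skip
[6] flags=1001 CC?T → r2=0xca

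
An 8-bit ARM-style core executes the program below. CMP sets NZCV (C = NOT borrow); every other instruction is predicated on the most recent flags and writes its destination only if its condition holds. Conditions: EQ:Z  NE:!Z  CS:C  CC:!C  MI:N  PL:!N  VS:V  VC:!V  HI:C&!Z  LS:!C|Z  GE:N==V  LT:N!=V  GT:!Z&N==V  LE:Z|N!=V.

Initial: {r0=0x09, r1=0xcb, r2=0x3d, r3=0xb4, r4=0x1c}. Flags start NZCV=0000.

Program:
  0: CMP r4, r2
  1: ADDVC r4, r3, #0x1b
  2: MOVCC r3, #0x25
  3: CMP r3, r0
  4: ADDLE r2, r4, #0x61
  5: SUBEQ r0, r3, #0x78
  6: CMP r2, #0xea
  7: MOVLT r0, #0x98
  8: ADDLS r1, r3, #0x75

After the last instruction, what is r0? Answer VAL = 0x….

VAL = 0x09

[0] flags=1000 → (cmp)
[1] flags=1000 VC?T → r4=0xcf
[2] flags=1000 CC?T → r3=0x25
[3] flags=0010 → (cmp)
[4] flags=0010 LE?F → skip
[5] flags=0010 EQ?F → skip
[6] flags=0000 → (cmp)
[7] flags=0000 LT?F → skip
[8] flags=0000 LS?T → r1=0x9a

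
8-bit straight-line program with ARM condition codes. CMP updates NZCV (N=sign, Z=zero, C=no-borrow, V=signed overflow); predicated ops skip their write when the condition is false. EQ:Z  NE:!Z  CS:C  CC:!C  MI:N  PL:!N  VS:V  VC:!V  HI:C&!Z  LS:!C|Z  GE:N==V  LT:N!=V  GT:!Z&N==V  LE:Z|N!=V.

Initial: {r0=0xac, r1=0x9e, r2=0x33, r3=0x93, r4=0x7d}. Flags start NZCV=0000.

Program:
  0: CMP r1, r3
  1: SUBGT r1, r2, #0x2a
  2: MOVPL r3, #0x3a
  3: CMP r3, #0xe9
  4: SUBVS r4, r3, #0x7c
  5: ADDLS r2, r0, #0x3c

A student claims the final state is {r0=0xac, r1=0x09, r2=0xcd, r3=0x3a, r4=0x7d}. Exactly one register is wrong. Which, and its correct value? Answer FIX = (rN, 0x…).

FIX = (r2, 0xe8)

[0] flags=0010 → (cmp)
[1] flags=0010 GT?T → r1=0x09
[2] flags=0010 PL?T → r3=0x3a
[3] flags=0000 → (cmp)
[4] flags=0000 VS?F → skip
[5] flags=0000 LS?T → r2=0xe8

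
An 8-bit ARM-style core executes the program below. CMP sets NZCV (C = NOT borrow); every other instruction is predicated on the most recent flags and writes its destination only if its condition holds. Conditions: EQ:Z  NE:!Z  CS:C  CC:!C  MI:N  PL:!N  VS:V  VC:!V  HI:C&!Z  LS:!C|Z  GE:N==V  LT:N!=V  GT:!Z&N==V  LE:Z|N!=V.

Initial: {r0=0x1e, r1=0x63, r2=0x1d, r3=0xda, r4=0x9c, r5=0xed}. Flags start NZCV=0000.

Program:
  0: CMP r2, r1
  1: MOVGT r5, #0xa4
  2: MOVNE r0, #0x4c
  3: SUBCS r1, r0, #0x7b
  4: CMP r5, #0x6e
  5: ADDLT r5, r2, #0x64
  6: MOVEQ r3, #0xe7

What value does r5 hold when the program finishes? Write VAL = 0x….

0: ✓ CMP  NZCV=1000
1: · MOVGT
2: ✓ MOVNE  r0←0x4c
3: · SUBCS
4: ✓ CMP  NZCV=0011
5: ✓ ADDLT  r5←0x81
6: · MOVEQ

VAL = 0x81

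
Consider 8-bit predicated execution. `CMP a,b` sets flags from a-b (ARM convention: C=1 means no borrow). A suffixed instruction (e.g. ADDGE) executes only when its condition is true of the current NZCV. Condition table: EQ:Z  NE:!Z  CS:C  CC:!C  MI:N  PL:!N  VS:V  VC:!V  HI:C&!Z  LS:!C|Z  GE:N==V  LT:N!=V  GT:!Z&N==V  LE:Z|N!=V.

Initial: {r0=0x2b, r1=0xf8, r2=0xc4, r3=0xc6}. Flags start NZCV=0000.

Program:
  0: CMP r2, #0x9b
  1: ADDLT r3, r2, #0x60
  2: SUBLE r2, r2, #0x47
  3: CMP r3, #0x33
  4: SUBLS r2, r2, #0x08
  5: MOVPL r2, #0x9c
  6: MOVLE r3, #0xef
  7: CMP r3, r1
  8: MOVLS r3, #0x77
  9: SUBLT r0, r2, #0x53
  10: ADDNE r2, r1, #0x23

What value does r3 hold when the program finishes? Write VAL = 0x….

[0] flags=0010 → (cmp)
[1] flags=0010 LT?F → skip
[2] flags=0010 LE?F → skip
[3] flags=1010 → (cmp)
[4] flags=1010 LS?F → skip
[5] flags=1010 PL?F → skip
[6] flags=1010 LE?T → r3=0xef
[7] flags=1000 → (cmp)
[8] flags=1000 LS?T → r3=0x77
[9] flags=1000 LT?T → r0=0x71
[10] flags=1000 NE?T → r2=0x1b

VAL = 0x77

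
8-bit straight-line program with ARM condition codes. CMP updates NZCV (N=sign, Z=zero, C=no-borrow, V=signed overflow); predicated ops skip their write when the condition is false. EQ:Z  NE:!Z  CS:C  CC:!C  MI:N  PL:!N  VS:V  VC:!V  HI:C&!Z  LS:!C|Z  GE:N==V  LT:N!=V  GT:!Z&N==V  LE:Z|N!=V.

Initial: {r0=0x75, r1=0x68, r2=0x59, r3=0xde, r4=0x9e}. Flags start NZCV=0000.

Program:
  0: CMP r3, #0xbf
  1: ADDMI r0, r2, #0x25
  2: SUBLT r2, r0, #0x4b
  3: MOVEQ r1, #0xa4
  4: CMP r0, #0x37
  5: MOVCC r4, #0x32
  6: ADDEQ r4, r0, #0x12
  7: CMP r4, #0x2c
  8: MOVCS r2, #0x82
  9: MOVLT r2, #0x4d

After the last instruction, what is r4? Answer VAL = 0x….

0: ✓ CMP  NZCV=0010
1: · ADDMI
2: · SUBLT
3: · MOVEQ
4: ✓ CMP  NZCV=0010
5: · MOVCC
6: · ADDEQ
7: ✓ CMP  NZCV=0011
8: ✓ MOVCS  r2←0x82
9: ✓ MOVLT  r2←0x4d

VAL = 0x9e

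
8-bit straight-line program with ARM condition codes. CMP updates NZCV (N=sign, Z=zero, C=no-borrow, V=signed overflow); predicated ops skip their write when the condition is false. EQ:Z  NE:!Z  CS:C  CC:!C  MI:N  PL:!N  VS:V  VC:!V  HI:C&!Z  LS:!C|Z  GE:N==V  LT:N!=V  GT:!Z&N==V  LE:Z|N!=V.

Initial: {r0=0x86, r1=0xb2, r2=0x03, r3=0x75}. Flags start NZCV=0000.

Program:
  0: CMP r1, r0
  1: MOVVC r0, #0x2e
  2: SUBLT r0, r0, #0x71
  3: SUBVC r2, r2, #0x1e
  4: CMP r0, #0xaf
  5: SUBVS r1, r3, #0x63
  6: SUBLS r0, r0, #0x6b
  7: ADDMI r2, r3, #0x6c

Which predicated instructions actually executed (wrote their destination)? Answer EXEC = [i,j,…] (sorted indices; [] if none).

[0] flags=0010 → (cmp)
[1] flags=0010 VC?T → r0=0x2e
[2] flags=0010 LT?F → skip
[3] flags=0010 VC?T → r2=0xe5
[4] flags=0000 → (cmp)
[5] flags=0000 VS?F → skip
[6] flags=0000 LS?T → r0=0xc3
[7] flags=0000 MI?F → skip

EXEC = [1,3,6]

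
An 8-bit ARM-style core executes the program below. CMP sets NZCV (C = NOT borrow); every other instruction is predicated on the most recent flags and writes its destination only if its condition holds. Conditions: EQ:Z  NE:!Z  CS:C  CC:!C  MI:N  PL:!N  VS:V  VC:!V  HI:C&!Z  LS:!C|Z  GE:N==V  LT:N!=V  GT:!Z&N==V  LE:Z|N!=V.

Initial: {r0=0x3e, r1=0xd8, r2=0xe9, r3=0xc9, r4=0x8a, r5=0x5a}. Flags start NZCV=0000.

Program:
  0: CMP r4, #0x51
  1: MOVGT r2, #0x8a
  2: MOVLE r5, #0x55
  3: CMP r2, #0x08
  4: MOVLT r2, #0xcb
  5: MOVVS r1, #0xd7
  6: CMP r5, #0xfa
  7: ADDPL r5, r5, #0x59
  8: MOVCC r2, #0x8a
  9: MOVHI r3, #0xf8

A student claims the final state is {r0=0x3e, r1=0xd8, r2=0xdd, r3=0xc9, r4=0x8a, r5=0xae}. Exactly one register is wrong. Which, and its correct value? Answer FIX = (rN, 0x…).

FIX = (r2, 0x8a)

[0] flags=0011 → (cmp)
[1] flags=0011 GT?F → skip
[2] flags=0011 LE?T → r5=0x55
[3] flags=1010 → (cmp)
[4] flags=1010 LT?T → r2=0xcb
[5] flags=1010 VS?F → skip
[6] flags=0000 → (cmp)
[7] flags=0000 PL?T → r5=0xae
[8] flags=0000 CC?T → r2=0x8a
[9] flags=0000 HI?F → skip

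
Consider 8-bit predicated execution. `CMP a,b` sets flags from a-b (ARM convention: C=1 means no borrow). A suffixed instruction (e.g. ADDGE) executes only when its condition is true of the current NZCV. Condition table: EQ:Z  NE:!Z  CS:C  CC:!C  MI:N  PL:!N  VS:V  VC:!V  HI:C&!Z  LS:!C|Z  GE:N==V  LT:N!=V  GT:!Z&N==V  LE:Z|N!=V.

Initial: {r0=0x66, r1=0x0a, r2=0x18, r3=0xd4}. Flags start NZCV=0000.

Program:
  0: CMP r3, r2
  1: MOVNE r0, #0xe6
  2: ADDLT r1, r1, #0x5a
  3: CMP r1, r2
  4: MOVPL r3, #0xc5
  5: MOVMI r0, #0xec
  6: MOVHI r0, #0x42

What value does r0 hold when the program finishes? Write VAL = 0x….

0: ✓ CMP  NZCV=1010
1: ✓ MOVNE  r0←0xe6
2: ✓ ADDLT  r1←0x64
3: ✓ CMP  NZCV=0010
4: ✓ MOVPL  r3←0xc5
5: · MOVMI
6: ✓ MOVHI  r0←0x42

VAL = 0x42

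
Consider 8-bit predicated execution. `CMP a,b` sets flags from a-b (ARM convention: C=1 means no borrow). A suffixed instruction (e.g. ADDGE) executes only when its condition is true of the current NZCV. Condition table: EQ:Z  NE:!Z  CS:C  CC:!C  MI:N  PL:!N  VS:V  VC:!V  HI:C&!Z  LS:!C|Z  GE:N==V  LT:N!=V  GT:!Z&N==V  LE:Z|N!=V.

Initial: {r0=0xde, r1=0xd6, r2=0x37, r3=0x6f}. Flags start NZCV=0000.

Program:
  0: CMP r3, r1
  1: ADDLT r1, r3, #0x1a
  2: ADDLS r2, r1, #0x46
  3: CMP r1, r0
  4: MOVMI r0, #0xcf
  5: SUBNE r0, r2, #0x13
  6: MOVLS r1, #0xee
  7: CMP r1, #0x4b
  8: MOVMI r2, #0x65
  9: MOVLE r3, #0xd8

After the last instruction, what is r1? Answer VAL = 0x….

VAL = 0xee

[0] flags=1001 → (cmp)
[1] flags=1001 LT?F → skip
[2] flags=1001 LS?T → r2=0x1c
[3] flags=1000 → (cmp)
[4] flags=1000 MI?T → r0=0xcf
[5] flags=1000 NE?T → r0=0x09
[6] flags=1000 LS?T → r1=0xee
[7] flags=1010 → (cmp)
[8] flags=1010 MI?T → r2=0x65
[9] flags=1010 LE?T → r3=0xd8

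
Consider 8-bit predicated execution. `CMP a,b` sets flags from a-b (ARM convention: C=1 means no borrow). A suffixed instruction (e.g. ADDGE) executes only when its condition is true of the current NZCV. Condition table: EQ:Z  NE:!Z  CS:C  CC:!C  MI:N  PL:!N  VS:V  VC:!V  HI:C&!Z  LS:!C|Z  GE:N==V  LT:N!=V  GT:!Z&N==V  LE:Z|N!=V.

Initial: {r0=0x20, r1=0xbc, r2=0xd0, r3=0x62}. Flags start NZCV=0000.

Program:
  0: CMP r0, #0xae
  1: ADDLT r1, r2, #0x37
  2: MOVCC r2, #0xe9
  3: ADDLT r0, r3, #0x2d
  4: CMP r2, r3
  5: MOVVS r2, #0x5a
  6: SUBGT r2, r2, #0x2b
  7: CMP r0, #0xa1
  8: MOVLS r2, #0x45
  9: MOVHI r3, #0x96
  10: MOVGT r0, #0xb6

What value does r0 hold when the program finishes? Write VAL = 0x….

[0] flags=0000 → (cmp)
[1] flags=0000 LT?F → skip
[2] flags=0000 CC?T → r2=0xe9
[3] flags=0000 LT?F → skip
[4] flags=1010 → (cmp)
[5] flags=1010 VS?F → skip
[6] flags=1010 GT?F → skip
[7] flags=0000 → (cmp)
[8] flags=0000 LS?T → r2=0x45
[9] flags=0000 HI?F → skip
[10] flags=0000 GT?T → r0=0xb6

VAL = 0xb6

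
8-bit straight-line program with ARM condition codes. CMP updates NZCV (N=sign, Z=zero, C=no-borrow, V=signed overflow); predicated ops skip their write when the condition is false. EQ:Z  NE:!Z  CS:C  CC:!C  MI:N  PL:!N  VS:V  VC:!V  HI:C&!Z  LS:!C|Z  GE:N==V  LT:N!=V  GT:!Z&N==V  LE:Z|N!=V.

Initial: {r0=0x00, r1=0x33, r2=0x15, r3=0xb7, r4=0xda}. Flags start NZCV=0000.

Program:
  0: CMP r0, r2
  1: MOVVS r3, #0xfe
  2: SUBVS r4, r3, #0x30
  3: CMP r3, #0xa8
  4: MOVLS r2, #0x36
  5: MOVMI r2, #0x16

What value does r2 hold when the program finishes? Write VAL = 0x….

VAL = 0x15

0: ✓ CMP  NZCV=1000
1: · MOVVS
2: · SUBVS
3: ✓ CMP  NZCV=0010
4: · MOVLS
5: · MOVMI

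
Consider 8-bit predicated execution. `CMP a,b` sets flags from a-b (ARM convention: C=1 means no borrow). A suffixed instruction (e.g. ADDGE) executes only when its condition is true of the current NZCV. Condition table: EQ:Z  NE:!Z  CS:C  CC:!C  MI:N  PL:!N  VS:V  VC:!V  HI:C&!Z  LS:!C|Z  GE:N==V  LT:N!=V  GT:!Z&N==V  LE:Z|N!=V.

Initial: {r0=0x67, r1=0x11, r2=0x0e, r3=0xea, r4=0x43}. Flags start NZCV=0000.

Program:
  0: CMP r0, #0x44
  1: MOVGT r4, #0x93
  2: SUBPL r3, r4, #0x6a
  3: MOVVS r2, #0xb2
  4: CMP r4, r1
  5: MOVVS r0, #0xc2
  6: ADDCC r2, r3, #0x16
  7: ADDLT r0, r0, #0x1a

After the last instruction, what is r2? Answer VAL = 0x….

0: ✓ CMP  NZCV=0010
1: ✓ MOVGT  r4←0x93
2: ✓ SUBPL  r3←0x29
3: · MOVVS
4: ✓ CMP  NZCV=1010
5: · MOVVS
6: · ADDCC
7: ✓ ADDLT  r0←0x81

VAL = 0x0e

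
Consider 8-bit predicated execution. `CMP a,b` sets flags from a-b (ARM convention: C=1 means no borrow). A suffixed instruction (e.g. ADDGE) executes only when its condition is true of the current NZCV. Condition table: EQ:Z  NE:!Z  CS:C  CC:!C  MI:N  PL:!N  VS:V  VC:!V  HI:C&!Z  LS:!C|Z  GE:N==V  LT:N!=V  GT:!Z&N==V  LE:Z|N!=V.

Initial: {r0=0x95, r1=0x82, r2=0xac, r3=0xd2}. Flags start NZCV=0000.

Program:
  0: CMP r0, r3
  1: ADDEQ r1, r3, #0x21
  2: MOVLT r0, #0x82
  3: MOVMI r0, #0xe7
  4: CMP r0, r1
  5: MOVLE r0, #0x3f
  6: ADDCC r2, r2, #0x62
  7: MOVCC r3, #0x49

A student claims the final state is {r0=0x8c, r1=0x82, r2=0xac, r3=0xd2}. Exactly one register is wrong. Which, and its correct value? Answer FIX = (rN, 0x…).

FIX = (r0, 0xe7)

[0] flags=1000 → (cmp)
[1] flags=1000 EQ?F → skip
[2] flags=1000 LT?T → r0=0x82
[3] flags=1000 MI?T → r0=0xe7
[4] flags=0010 → (cmp)
[5] flags=0010 LE?F → skip
[6] flags=0010 CC?F → skip
[7] flags=0010 CC?F → skip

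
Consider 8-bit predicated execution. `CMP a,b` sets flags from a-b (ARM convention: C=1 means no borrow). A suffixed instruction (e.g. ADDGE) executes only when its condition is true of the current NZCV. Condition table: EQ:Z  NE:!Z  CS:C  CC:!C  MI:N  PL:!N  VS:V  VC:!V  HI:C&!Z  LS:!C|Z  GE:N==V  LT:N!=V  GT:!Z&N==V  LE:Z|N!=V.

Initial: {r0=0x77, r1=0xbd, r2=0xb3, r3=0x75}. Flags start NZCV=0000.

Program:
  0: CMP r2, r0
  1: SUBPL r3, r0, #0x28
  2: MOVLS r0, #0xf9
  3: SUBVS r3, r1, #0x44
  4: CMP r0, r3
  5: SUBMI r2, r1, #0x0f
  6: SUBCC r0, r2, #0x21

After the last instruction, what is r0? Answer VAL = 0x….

0: ✓ CMP  NZCV=0011
1: ✓ SUBPL  r3←0x4f
2: · MOVLS
3: ✓ SUBVS  r3←0x79
4: ✓ CMP  NZCV=1000
5: ✓ SUBMI  r2←0xae
6: ✓ SUBCC  r0←0x8d

VAL = 0x8d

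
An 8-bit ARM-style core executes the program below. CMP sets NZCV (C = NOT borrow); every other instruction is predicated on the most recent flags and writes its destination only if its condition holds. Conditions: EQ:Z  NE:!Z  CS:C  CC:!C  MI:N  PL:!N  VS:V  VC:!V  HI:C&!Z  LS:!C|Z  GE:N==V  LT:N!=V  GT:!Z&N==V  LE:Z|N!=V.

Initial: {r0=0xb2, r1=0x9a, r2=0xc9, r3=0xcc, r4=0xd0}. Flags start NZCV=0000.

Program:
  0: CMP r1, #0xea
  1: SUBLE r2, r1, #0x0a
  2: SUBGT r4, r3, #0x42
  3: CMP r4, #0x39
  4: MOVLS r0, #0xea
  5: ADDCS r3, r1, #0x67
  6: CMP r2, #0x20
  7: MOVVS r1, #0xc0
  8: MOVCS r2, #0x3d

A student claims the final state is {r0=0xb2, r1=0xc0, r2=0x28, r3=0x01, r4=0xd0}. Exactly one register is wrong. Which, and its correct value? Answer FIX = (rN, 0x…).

0: ✓ CMP  NZCV=1000
1: ✓ SUBLE  r2←0x90
2: · SUBGT
3: ✓ CMP  NZCV=1010
4: · MOVLS
5: ✓ ADDCS  r3←0x01
6: ✓ CMP  NZCV=0011
7: ✓ MOVVS  r1←0xc0
8: ✓ MOVCS  r2←0x3d

FIX = (r2, 0x3d)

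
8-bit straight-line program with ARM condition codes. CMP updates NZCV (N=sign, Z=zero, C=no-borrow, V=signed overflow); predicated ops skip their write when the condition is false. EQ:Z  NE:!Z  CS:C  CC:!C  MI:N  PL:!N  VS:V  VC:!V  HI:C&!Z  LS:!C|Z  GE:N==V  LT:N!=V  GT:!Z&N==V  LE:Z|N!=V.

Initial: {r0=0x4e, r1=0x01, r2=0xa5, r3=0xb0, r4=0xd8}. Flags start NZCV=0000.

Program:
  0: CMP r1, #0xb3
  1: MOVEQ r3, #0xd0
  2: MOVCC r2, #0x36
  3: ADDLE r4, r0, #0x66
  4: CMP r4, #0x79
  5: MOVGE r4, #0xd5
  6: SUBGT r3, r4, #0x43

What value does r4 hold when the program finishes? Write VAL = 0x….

VAL = 0xd8

[0] flags=0000 → (cmp)
[1] flags=0000 EQ?F → skip
[2] flags=0000 CC?T → r2=0x36
[3] flags=0000 LE?F → skip
[4] flags=0011 → (cmp)
[5] flags=0011 GE?F → skip
[6] flags=0011 GT?F → skip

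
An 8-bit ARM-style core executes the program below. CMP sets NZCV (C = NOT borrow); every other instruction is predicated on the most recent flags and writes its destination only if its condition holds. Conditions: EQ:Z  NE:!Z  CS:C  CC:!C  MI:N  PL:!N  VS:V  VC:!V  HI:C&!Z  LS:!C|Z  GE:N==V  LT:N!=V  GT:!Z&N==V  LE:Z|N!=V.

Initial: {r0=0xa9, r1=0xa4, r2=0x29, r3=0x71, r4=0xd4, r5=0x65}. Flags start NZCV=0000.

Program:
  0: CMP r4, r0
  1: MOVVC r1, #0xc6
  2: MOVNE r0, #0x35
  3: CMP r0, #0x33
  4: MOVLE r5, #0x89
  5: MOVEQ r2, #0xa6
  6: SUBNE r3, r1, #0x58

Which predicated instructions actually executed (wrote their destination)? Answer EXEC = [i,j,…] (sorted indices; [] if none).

EXEC = [1,2,6]

0: ✓ CMP  NZCV=0010
1: ✓ MOVVC  r1←0xc6
2: ✓ MOVNE  r0←0x35
3: ✓ CMP  NZCV=0010
4: · MOVLE
5: · MOVEQ
6: ✓ SUBNE  r3←0x6e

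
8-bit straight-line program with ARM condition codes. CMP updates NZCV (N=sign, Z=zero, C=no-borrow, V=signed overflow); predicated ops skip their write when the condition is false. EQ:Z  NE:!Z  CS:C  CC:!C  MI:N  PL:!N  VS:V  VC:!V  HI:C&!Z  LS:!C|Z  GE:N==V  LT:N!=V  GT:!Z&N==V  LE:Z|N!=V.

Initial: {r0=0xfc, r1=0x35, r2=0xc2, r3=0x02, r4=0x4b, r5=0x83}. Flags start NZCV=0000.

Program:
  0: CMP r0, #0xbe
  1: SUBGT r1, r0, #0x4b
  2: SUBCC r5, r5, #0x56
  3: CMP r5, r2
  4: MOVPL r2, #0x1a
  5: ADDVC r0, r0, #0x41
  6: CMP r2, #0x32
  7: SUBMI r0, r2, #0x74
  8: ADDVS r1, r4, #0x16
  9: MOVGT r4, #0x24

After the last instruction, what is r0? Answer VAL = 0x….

[0] flags=0010 → (cmp)
[1] flags=0010 GT?T → r1=0xb1
[2] flags=0010 CC?F → skip
[3] flags=1000 → (cmp)
[4] flags=1000 PL?F → skip
[5] flags=1000 VC?T → r0=0x3d
[6] flags=1010 → (cmp)
[7] flags=1010 MI?T → r0=0x4e
[8] flags=1010 VS?F → skip
[9] flags=1010 GT?F → skip

VAL = 0x4e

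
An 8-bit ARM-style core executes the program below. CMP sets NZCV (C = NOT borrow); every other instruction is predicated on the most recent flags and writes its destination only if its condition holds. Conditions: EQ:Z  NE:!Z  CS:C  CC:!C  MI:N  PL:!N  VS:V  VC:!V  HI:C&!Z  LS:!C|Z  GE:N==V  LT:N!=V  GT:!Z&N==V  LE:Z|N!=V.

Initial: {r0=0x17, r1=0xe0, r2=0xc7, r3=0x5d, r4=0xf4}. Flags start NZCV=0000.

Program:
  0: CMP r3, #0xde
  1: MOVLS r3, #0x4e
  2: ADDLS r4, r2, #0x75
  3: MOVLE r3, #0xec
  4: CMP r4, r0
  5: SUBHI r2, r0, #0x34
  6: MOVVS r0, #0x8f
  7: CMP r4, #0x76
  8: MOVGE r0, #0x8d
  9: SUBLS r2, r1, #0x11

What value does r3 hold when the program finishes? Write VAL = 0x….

VAL = 0x4e

[0] flags=0000 → (cmp)
[1] flags=0000 LS?T → r3=0x4e
[2] flags=0000 LS?T → r4=0x3c
[3] flags=0000 LE?F → skip
[4] flags=0010 → (cmp)
[5] flags=0010 HI?T → r2=0xe3
[6] flags=0010 VS?F → skip
[7] flags=1000 → (cmp)
[8] flags=1000 GE?F → skip
[9] flags=1000 LS?T → r2=0xcf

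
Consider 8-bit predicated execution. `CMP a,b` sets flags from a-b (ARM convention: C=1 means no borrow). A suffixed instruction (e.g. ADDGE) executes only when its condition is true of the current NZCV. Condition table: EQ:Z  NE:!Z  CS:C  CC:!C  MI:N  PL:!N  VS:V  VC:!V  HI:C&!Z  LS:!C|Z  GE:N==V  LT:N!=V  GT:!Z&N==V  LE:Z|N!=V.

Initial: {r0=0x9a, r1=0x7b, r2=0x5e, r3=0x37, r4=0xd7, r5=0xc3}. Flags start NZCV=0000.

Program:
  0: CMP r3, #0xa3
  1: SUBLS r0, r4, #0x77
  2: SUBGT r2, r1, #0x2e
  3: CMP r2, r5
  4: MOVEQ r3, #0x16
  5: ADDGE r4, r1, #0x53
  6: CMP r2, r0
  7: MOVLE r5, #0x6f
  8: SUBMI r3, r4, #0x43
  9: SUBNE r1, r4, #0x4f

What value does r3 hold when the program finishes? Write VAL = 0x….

VAL = 0x8b

0: ✓ CMP  NZCV=1001
1: ✓ SUBLS  r0←0x60
2: ✓ SUBGT  r2←0x4d
3: ✓ CMP  NZCV=1001
4: · MOVEQ
5: ✓ ADDGE  r4←0xce
6: ✓ CMP  NZCV=1000
7: ✓ MOVLE  r5←0x6f
8: ✓ SUBMI  r3←0x8b
9: ✓ SUBNE  r1←0x7f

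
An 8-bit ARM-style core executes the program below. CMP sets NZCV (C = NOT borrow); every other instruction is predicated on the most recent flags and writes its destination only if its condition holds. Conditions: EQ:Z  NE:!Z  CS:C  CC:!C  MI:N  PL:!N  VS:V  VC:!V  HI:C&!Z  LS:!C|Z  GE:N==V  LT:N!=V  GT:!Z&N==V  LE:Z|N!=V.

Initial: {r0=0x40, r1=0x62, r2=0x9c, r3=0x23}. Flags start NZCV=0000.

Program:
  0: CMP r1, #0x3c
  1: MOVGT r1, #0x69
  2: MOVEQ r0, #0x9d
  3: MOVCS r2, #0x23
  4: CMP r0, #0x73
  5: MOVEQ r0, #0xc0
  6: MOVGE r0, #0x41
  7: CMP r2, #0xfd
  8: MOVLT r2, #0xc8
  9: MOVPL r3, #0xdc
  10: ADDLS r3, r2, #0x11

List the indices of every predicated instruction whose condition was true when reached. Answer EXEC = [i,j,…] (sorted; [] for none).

[0] flags=0010 → (cmp)
[1] flags=0010 GT?T → r1=0x69
[2] flags=0010 EQ?F → skip
[3] flags=0010 CS?T → r2=0x23
[4] flags=1000 → (cmp)
[5] flags=1000 EQ?F → skip
[6] flags=1000 GE?F → skip
[7] flags=0000 → (cmp)
[8] flags=0000 LT?F → skip
[9] flags=0000 PL?T → r3=0xdc
[10] flags=0000 LS?T → r3=0x34

EXEC = [1,3,9,10]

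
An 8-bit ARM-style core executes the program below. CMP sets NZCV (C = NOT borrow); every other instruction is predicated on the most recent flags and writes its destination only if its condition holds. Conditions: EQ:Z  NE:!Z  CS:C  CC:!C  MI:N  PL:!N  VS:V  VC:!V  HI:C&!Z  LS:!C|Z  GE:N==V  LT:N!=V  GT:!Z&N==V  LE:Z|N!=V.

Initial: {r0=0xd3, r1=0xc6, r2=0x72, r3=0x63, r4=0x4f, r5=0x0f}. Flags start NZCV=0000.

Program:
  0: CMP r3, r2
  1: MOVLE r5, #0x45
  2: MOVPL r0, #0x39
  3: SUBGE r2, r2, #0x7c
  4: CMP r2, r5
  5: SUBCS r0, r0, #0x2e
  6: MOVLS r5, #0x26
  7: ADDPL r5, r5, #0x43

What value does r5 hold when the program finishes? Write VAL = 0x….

VAL = 0x88

[0] flags=1000 → (cmp)
[1] flags=1000 LE?T → r5=0x45
[2] flags=1000 PL?F → skip
[3] flags=1000 GE?F → skip
[4] flags=0010 → (cmp)
[5] flags=0010 CS?T → r0=0xa5
[6] flags=0010 LS?F → skip
[7] flags=0010 PL?T → r5=0x88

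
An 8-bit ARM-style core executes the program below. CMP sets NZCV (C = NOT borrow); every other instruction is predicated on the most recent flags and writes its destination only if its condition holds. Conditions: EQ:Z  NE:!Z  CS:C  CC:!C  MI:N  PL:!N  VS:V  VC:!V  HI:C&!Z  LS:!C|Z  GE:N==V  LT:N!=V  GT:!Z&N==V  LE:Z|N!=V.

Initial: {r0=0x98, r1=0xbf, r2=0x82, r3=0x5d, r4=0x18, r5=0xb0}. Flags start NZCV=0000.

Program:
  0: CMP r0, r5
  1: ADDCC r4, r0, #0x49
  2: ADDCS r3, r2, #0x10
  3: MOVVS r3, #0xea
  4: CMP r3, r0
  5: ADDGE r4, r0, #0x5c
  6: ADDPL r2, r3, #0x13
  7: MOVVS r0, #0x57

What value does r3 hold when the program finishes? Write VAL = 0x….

VAL = 0x5d

0: ✓ CMP  NZCV=1000
1: ✓ ADDCC  r4←0xe1
2: · ADDCS
3: · MOVVS
4: ✓ CMP  NZCV=1001
5: ✓ ADDGE  r4←0xf4
6: · ADDPL
7: ✓ MOVVS  r0←0x57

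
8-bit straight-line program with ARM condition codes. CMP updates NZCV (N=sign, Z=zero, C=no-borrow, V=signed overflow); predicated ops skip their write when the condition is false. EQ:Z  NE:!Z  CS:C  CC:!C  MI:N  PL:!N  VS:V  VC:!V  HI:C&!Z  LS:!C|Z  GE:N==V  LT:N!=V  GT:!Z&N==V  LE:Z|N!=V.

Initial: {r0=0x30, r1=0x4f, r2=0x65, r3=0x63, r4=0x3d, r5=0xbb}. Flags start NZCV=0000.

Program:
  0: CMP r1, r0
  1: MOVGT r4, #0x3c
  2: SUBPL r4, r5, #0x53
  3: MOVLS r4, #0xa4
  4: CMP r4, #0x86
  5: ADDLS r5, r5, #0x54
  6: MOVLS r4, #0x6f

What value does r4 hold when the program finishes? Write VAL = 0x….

[0] flags=0010 → (cmp)
[1] flags=0010 GT?T → r4=0x3c
[2] flags=0010 PL?T → r4=0x68
[3] flags=0010 LS?F → skip
[4] flags=1001 → (cmp)
[5] flags=1001 LS?T → r5=0x0f
[6] flags=1001 LS?T → r4=0x6f

VAL = 0x6f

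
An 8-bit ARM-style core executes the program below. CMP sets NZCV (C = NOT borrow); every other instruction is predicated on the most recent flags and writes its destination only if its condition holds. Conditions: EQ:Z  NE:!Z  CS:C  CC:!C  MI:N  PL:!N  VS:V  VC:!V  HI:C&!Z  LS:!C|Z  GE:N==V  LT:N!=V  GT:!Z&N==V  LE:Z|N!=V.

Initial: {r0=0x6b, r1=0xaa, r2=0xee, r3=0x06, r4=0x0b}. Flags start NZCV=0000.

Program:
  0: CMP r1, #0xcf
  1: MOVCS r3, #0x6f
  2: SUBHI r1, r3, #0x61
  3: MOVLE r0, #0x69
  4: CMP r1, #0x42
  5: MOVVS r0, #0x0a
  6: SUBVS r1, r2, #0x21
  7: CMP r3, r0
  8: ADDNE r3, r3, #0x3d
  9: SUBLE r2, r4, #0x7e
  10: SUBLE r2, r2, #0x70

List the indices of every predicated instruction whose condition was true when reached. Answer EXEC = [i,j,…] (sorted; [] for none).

0: ✓ CMP  NZCV=1000
1: · MOVCS
2: · SUBHI
3: ✓ MOVLE  r0←0x69
4: ✓ CMP  NZCV=0011
5: ✓ MOVVS  r0←0x0a
6: ✓ SUBVS  r1←0xcd
7: ✓ CMP  NZCV=1000
8: ✓ ADDNE  r3←0x43
9: ✓ SUBLE  r2←0x8d
10: ✓ SUBLE  r2←0x1d

EXEC = [3,5,6,8,9,10]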